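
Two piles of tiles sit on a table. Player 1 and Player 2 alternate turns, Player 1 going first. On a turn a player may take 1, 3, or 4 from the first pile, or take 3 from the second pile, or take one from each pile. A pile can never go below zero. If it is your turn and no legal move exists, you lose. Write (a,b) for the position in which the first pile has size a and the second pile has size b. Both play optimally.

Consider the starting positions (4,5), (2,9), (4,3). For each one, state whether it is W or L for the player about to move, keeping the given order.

(4,5): W, (2,9): L, (4,3): L

Build the W/L table. Terminal = L. A non-terminal position is W if it has a move to some L; otherwise it is L.
No move ever increases a pile, so every position that can arise here has a ≤ 4 and b ≤ 9; it is enough to label the cells with 0 ≤ a ≤ 4 and 0 ≤ b ≤ 9.
Every move lowers a or b (never raises either), so fill the grid row by row in increasing a, and left to right within a row: each cell's successors are then already labelled.
      b=0  b=1  b=2  b=3  b=4  b=5  b=6  b=7  b=8  b=9
a=0:    L    L    L    W    W    W    L    L    L    W
a=1:    W    W    W    W    L    L    W    W    W    W
a=2:    L    L    L    W    W    W    W    L    L    L
a=3:    W    W    W    W    L    L    W    W    W    W
a=4:    W    W    W    L    W    W    W    W    W    L
Cells with no legal move (terminal, hence L): (0,0), (0,1), (0,2).
The remaining L cells, each justified by listing all of its moves:
(0,6): →(0,3)(W) only, which is W, so L
(0,7): →(0,4)(W) only, which is W, so L
(0,8): →(0,5)(W) only, which is W, so L
(1,4): →(0,4)(W), (1,1)(W), (0,3)(W) — all W, so L
(1,5): →(0,5)(W), (1,2)(W), (0,4)(W) — all W, so L
(2,0): →(1,0)(W) only, which is W, so L
(2,1): →(1,1)(W), (1,0)(W) — all W, so L
(2,2): →(1,2)(W), (1,1)(W) — all W, so L
(2,7): →(1,7)(W), (2,4)(W), (1,6)(W) — all W, so L
(2,8): →(1,8)(W), (2,5)(W), (1,7)(W) — all W, so L
(2,9): →(1,9)(W), (2,6)(W), (1,8)(W) — all W, so L
(3,4): →(2,4)(W), (0,4)(W), (3,1)(W), (2,3)(W) — all W, so L
(3,5): →(2,5)(W), (0,5)(W), (3,2)(W), (2,4)(W) — all W, so L
(4,3): →(3,3)(W), (1,3)(W), (0,3)(W), (4,0)(W), (3,2)(W) — all W, so L
(4,9): →(3,9)(W), (1,9)(W), (0,9)(W), (4,6)(W), (3,8)(W) — all W, so L
Every other cell has at least one move into one of the L cells above, so it is W.
(4,5): the move to (3,5) reaches an L cell, so W
(2,9): one of the L cells justified above, so L
(4,3): one of the L cells justified above, so L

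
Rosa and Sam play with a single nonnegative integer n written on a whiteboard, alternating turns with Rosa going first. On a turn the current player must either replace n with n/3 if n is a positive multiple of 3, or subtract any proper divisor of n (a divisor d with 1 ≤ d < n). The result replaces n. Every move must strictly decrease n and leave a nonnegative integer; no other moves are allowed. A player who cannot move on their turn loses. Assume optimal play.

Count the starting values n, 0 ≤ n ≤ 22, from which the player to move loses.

Label each position W (a win for the player to move) or L (a loss). A position with no legal move is L; any other position is W exactly when some move reaches an L, and L when every move reaches a W.
n=0: no move → L
n=1: no move → L
n=2: can move to 1, which is L ⇒ W
n=3: can move to 1, which is L ⇒ W
n=4: moves to 2(W), 3(W); every one is W ⇒ L
n=5: can move to 4, which is L ⇒ W
n=6: can move to 4, which is L ⇒ W
n=7: the only move is to 6(W), a W ⇒ L
n=8: can move to 4, which is L ⇒ W
n=9: moves to 3(W), 6(W), 8(W); every one is W ⇒ L
n=10: can move to 9, which is L ⇒ W
n=11: the only move is to 10(W), a W ⇒ L
n=12: can move to 4, which is L ⇒ W
n=13: the only move is to 12(W), a W ⇒ L
n=14: can move to 7, which is L ⇒ W
n=15: moves to 5(W), 10(W), 12(W), 14(W); every one is W ⇒ L
n=16: can move to 15, which is L ⇒ W
n=17: the only move is to 16(W), a W ⇒ L
n=18: can move to 9, which is L ⇒ W
n=19: the only move is to 18(W), a W ⇒ L
n=20: can move to 15, which is L ⇒ W
n=21: can move to 7, which is L ⇒ W
n=22: can move to 11, which is L ⇒ W
L entries with 0 ≤ n ≤ 22: n = 0, 1, 4, 7, 9, 11, 13, 15, 17, 19; that makes 10.

10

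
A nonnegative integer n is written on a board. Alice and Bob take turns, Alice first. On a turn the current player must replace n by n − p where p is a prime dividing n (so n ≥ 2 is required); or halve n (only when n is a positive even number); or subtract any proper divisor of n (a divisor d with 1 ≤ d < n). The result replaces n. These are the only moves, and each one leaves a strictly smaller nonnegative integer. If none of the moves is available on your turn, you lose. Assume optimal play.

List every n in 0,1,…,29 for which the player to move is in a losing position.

0, 1, 4, 9, 14, 20, 26

Build the W/L table. Terminal = L. A non-terminal position is W if it has a move to some L; otherwise it is L.
n=0: no move → L
n=1: no move → L
n=2: can move to 0, which is L ⇒ W
n=3: can move to 0, which is L ⇒ W
n=4: moves to 2(W), 3(W); every one is W ⇒ L
n=5: can move to 0, which is L ⇒ W
n=6: can move to 4, which is L ⇒ W
n=7: can move to 0, which is L ⇒ W
n=8: can move to 4, which is L ⇒ W
n=9: moves to 6(W), 8(W); every one is W ⇒ L
n=10: can move to 9, which is L ⇒ W
n=11: can move to 0, which is L ⇒ W
n=12: can move to 9, which is L ⇒ W
n=13: can move to 0, which is L ⇒ W
n=14: moves to 7(W), 12(W), 13(W); every one is W ⇒ L
n=15: can move to 14, which is L ⇒ W
n=16: can move to 14, which is L ⇒ W
n=17: can move to 0, which is L ⇒ W
n=18: can move to 9, which is L ⇒ W
n=19: can move to 0, which is L ⇒ W
n=20: moves to 10(W), 15(W), 16(W), 18(W), 19(W); every one is W ⇒ L
n=21: can move to 14, which is L ⇒ W
n=22: can move to 20, which is L ⇒ W
n=23: can move to 0, which is L ⇒ W
n=24: can move to 20, which is L ⇒ W
n=25: can move to 20, which is L ⇒ W
n=26: moves to 13(W), 24(W), 25(W); every one is W ⇒ L
n=27: can move to 26, which is L ⇒ W
n=28: can move to 14, which is L ⇒ W
n=29: can move to 0, which is L ⇒ W
Reading off the rows marked L gives the requested list; there are 7 such values of n.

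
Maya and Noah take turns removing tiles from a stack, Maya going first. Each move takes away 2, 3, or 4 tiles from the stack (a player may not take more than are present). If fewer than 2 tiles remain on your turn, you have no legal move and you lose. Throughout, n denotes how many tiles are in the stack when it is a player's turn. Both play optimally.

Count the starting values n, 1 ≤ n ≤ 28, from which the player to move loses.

9

Classify positions by backward induction: terminal positions (no move available) are L. From any other position, the mover wins iff some move reaches an L.
n=0: no move → L
n=1: no move → L
n=2: W (go to 0, an L position)
n=3: W (go to 1, an L position)
n=4: W (go to 1, an L position)
n=5: W (go to 1, an L position)
n=6: L (options 4(W), 3(W), 2(W) are all W)
n=7: L (options 5(W), 4(W), 3(W) are all W)
n=8: W (go to 6, an L position)
n=9: W (go to 7, an L position)
n=10: W (go to 7, an L position)
n=11: W (go to 7, an L position)
n=12: L (options 10(W), 9(W), 8(W) are all W)
n=13: L (options 11(W), 10(W), 9(W) are all W)
n=14: W (go to 12, an L position)
n=15: W (go to 13, an L position)
n=16: W (go to 13, an L position)
n=17: W (go to 13, an L position)
n=18: L (options 16(W), 15(W), 14(W) are all W)
n=19: L (options 17(W), 16(W), 15(W) are all W)
n=20: W (go to 18, an L position)
n=21: W (go to 19, an L position)
n=22: W (go to 19, an L position)
n=23: W (go to 19, an L position)
n=24: L (options 22(W), 21(W), 20(W) are all W)
n=25: L (options 23(W), 22(W), 21(W) are all W)
n=26: W (go to 24, an L position)
n=27: W (go to 25, an L position)
n=28: W (go to 25, an L position)
L entries with 1 ≤ n ≤ 28 (n=0 is outside the asked range and is not counted): n = 1, 6, 7, 12, 13, 18, 19, 24, 25; that makes 9.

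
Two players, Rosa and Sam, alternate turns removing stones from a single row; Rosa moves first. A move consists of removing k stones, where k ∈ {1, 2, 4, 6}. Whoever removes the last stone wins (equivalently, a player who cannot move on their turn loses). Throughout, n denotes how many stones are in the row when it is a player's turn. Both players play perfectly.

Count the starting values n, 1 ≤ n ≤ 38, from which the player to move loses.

Build the W/L table. Terminal = L. A non-terminal position is W if it has a move to some L; otherwise it is L.
n=0: no move → L
n=1: →0(L), so W
n=2: →0(L), so W
n=3: →2(W), 1(W) — all W, so L
n=4: →3(L), so W
n=5: →3(L), so W
n=6: →0(L), so W
n=7: →3(L), so W
n=8: →7(W), 6(W), 4(W), 2(W) — all W, so L
n=9: →8(L), so W
n=10: →8(L), so W
n=11: →10(W), 9(W), 7(W), 5(W) — all W, so L
n=12: →11(L), so W
n=13: →11(L), so W
n=14: →8(L), so W
n=15: →11(L), so W
n=16: →15(W), 14(W), 12(W), 10(W) — all W, so L
n=17: →16(L), so W
n=18: →16(L), so W
n=19: →18(W), 17(W), 15(W), 13(W) — all W, so L
n=20: →19(L), so W
n=21: →19(L), so W
n=22: →16(L), so W
n=23: →19(L), so W
n=24: →23(W), 22(W), 20(W), 18(W) — all W, so L
n=25: →24(L), so W
n=26: →24(L), so W
n=27: →26(W), 25(W), 23(W), 21(W) — all W, so L
n=28: →27(L), so W
n=29: →27(L), so W
n=30: →24(L), so W
n=31: →27(L), so W
n=32: →31(W), 30(W), 28(W), 26(W) — all W, so L
n=33: →32(L), so W
n=34: →32(L), so W
n=35: →34(W), 33(W), 31(W), 29(W) — all W, so L
n=36: →35(L), so W
n=37: →35(L), so W
n=38: →32(L), so W
L entries with 1 ≤ n ≤ 38 (n=0 is outside the asked range and is not counted): n = 3, 8, 11, 16, 19, 24, 27, 32, 35; that makes 9.

9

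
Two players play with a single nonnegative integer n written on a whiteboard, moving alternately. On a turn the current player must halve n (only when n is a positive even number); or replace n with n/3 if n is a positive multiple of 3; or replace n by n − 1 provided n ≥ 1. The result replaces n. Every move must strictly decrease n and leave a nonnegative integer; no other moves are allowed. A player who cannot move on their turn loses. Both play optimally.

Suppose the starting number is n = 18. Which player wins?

The first player wins.

Classify positions by backward induction: terminal positions (no move available) are L. From any other position, the mover wins iff some move reaches an L.
n=0: no move → L
n=1: can move to 0, which is L ⇒ W
n=2: the only move is to 1(W), a W ⇒ L
n=3: can move to 2, which is L ⇒ W
n=4: can move to 2, which is L ⇒ W
n=5: the only move is to 4(W), a W ⇒ L
n=6: can move to 2, which is L ⇒ W
n=7: the only move is to 6(W), a W ⇒ L
n=8: can move to 7, which is L ⇒ W
n=9: moves to 3(W), 8(W); every one is W ⇒ L
n=10: can move to 5, which is L ⇒ W
n=11: the only move is to 10(W), a W ⇒ L
n=12: can move to 11, which is L ⇒ W
n=13: the only move is to 12(W), a W ⇒ L
n=14: can move to 7, which is L ⇒ W
n=15: can move to 5, which is L ⇒ W
n=16: moves to 8(W), 15(W); every one is W ⇒ L
n=17: can move to 16, which is L ⇒ W
n=18: can move to 9, which is L ⇒ W
From 18 the player to move can move to 9, reaching an L position.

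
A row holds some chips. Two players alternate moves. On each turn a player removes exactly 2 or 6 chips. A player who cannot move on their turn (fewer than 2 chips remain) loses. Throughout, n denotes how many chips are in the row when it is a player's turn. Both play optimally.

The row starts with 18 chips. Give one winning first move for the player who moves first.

Remove 2, leaving 16.

Positions with no move are L. A position that does have a move is losing for the player to move precisely when every available move leads to a winning position for the opponent. Fill in the labels:
n=0: no move → L
n=1: no move → L
n=2: →0(L), so W
n=3: →1(L), so W
n=4: →2(W) only, which is W, so L
n=5: →3(W) only, which is W, so L
n=6: →4(L), so W
n=7: →5(L), so W
n=8: →6(W), 2(W) — all W, so L
n=9: →7(W), 3(W) — all W, so L
n=10: →8(L), so W
n=11: →9(L), so W
n=12: →10(W), 6(W) — all W, so L
n=13: →11(W), 7(W) — all W, so L
n=14: →12(L), so W
n=15: →13(L), so W
n=16: →14(W), 10(W) — all W, so L
n=17: →15(W), 11(W) — all W, so L
n=18: →16(L), so W
From 18, the L positions reachable in one move are: 16, 12. Any move reaching one of these is winning.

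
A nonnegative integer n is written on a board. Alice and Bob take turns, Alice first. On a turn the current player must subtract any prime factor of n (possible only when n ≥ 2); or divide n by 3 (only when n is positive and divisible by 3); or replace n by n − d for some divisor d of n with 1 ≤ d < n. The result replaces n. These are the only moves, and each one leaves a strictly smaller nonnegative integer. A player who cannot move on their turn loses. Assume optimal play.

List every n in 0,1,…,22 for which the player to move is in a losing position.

0, 1, 4, 9, 14, 20

Label each position W (a win for the player to move) or L (a loss). A position with no legal move is L; any other position is W exactly when some move reaches an L, and L when every move reaches a W.
n=0: no move → L
n=1: no move → L
n=2: W (go to 0, an L position)
n=3: W (go to 0, an L position)
n=4: L (options 2(W), 3(W) are all W)
n=5: W (go to 0, an L position)
n=6: W (go to 4, an L position)
n=7: W (go to 0, an L position)
n=8: W (go to 4, an L position)
n=9: L (options 3(W), 6(W), 8(W) are all W)
n=10: W (go to 9, an L position)
n=11: W (go to 0, an L position)
n=12: W (go to 4, an L position)
n=13: W (go to 0, an L position)
n=14: L (options 7(W), 12(W), 13(W) are all W)
n=15: W (go to 14, an L position)
n=16: W (go to 14, an L position)
n=17: W (go to 0, an L position)
n=18: W (go to 9, an L position)
n=19: W (go to 0, an L position)
n=20: L (options 10(W), 15(W), 16(W), 18(W), 19(W) are all W)
n=21: W (go to 14, an L position)
n=22: W (go to 20, an L position)
Reading off the rows marked L gives the requested list; there are 6 such values of n.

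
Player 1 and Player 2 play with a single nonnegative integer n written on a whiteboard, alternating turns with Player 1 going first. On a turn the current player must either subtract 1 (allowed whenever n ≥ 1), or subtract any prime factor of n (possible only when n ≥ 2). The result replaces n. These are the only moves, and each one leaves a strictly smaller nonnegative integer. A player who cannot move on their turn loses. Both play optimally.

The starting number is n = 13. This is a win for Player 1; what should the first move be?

Move to 0.

Work bottom-up. With no move the player to move loses. Otherwise the position is W if at least one move leads to an L position for the opponent, and L if every move leads to a W.
n=0: no move → L
n=1: reaches L-position 0 → W
n=2: reaches L-position 0 → W
n=3: reaches L-position 0 → W
n=4: only reaches 2(W), 3(W), all W → L
n=5: reaches L-position 0 → W
n=6: reaches L-position 4 → W
n=7: reaches L-position 0 → W
n=8: only reaches 6(W), 7(W), all W → L
n=9: reaches L-position 8 → W
n=10: reaches L-position 8 → W
n=11: reaches L-position 0 → W
n=12: only reaches 9(W), 10(W), 11(W), all W → L
n=13: reaches L-position 0 → W
From 13, the L positions reachable in one move are: 0, 12. Any move reaching one of these is winning.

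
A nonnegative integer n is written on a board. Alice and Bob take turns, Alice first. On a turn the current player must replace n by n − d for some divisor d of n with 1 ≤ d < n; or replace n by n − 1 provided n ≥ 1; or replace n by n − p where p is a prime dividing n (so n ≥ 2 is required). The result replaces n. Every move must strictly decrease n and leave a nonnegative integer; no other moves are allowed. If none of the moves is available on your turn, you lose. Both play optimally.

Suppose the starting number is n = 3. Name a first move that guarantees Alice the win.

Classify positions by backward induction: terminal positions (no move available) are L. From any other position, the mover wins iff some move reaches an L.
n=0: no move → L
n=1: can move to 0, which is L ⇒ W
n=2: can move to 0, which is L ⇒ W
n=3: can move to 0, which is L ⇒ W
From 3, the L positions reachable in one move are: 0.

Move to 0.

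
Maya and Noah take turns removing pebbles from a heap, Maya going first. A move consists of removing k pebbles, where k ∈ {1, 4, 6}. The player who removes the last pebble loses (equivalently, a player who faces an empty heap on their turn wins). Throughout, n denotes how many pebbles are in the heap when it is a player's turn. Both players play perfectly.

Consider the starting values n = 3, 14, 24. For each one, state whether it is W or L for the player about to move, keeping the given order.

Label each position W (a win for the player to move) or L (a loss). A position with no legal move is W; any other position is W exactly when some move reaches an L, and L when every move reaches a W.
n=0: no move; the opponent has just taken the last pebble and therefore loses → W
n=1: L (sole option 0(W) is W)
n=2: W (go to 1, an L position)
n=3: L (sole option 2(W) is W)
n=4: W (go to 3, an L position)
n=5: W (go to 1, an L position)
n=6: L (options 5(W), 2(W), 0(W) are all W)
n=7: W (go to 6, an L position)
n=8: L (options 7(W), 4(W), 2(W) are all W)
n=9: W (go to 8, an L position)
n=10: W (go to 6, an L position)
n=11: L (options 10(W), 7(W), 5(W) are all W)
n=12: W (go to 11, an L position)
n=13: L (options 12(W), 9(W), 7(W) are all W)
n=14: W (go to 13, an L position)
n=15: W (go to 11, an L position)
n=16: L (options 15(W), 12(W), 10(W) are all W)
n=17: W (go to 16, an L position)
n=18: L (options 17(W), 14(W), 12(W) are all W)
n=19: W (go to 18, an L position)
n=20: W (go to 16, an L position)
n=21: L (options 20(W), 17(W), 15(W) are all W)
n=22: W (go to 21, an L position)
n=23: L (options 22(W), 19(W), 17(W) are all W)
n=24: W (go to 23, an L position)

3: L, 14: W, 24: W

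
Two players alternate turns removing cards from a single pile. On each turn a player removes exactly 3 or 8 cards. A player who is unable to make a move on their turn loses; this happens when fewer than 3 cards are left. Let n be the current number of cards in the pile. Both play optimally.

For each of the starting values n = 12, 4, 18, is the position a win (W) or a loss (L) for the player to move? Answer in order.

12: L, 4: W, 18: L

Build the W/L table. Terminal = L. A non-terminal position is W if it has a move to some L; otherwise it is L.
n=0: no move → L
n=1: no move → L
n=2: no move → L
n=3: reaches L-position 0 → W
n=4: reaches L-position 1 → W
n=5: reaches L-position 2 → W
n=6: only reaches 3(W), which is W → L
n=7: only reaches 4(W), which is W → L
n=8: reaches L-position 0 → W
n=9: reaches L-position 6 → W
n=10: reaches L-position 7 → W
n=11: only reaches 8(W), 3(W), all W → L
n=12: only reaches 9(W), 4(W), all W → L
n=13: only reaches 10(W), 5(W), all W → L
n=14: reaches L-position 11 → W
n=15: reaches L-position 12 → W
n=16: reaches L-position 13 → W
n=17: only reaches 14(W), 9(W), all W → L
n=18: only reaches 15(W), 10(W), all W → L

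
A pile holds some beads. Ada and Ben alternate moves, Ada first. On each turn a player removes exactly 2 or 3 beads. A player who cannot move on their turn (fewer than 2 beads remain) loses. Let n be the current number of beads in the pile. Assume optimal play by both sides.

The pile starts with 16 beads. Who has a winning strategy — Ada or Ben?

Ben wins.

Build the W/L table. Terminal = L. A non-terminal position is W if it has a move to some L; otherwise it is L.
n=0: no move → L
n=1: no move → L
n=2: →0(L), so W
n=3: →1(L), so W
n=4: →1(L), so W
n=5: →3(W), 2(W) — all W, so L
n=6: →4(W), 3(W) — all W, so L
n=7: →5(L), so W
n=8: →6(L), so W
n=9: →6(L), so W
n=10: →8(W), 7(W) — all W, so L
n=11: →9(W), 8(W) — all W, so L
n=12: →10(L), so W
n=13: →11(L), so W
n=14: →11(L), so W
n=15: →13(W), 12(W) — all W, so L
n=16: →14(W), 13(W) — all W, so L
Every move from 16 reaches a W position, so the mover loses.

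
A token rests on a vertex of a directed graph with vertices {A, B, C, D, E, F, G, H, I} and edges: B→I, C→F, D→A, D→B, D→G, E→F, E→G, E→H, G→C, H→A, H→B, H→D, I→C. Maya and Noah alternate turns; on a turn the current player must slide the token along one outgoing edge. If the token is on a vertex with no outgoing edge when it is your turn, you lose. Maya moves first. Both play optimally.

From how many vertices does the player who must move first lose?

Work bottom-up. With no move the player to move loses. Otherwise the position is W if at least one move leads to an L position for the opponent, and L if every move leads to a W.
Every edge goes from a vertex to one that appears earlier in the order A, F, C, G, I, B, D, H, E, so processing vertices in that order labels each vertex after all of its successors.
A: no outgoing edge → L
F: no outgoing edge → L
C: W (go to F, an L position)
G: L (sole option C(W) is W)
I: L (sole option C(W) is W)
B: W (go to I, an L position)
D: W (go to G, an L position)
H: W (go to A, an L position)
E: W (go to G, an L position)
The L vertices are A, F, G, I; that is 4 in all.

4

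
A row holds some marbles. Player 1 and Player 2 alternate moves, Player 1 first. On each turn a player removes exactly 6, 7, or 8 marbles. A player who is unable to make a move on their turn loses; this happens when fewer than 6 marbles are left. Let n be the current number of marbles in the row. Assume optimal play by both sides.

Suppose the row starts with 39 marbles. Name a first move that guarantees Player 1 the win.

Remove 6, leaving 33.

Build the W/L table. Terminal = L. A non-terminal position is W if it has a move to some L; otherwise it is L.
n=0: no move → L
n=1: no move → L
n=2: no move → L
n=3: no move → L
n=4: no move → L
n=5: no move → L
n=6: reaches L-position 0 → W
n=7: reaches L-position 1 → W
n=8: reaches L-position 2 → W
n=9: reaches L-position 3 → W
n=10: reaches L-position 4 → W
n=11: reaches L-position 5 → W
n=12: reaches L-position 5 → W
n=13: reaches L-position 5 → W
n=14: only reaches 8(W), 7(W), 6(W), all W → L
n=15: only reaches 9(W), 8(W), 7(W), all W → L
n=16: only reaches 10(W), 9(W), 8(W), all W → L
n=17: only reaches 11(W), 10(W), 9(W), all W → L
n=18: only reaches 12(W), 11(W), 10(W), all W → L
n=19: only reaches 13(W), 12(W), 11(W), all W → L
n=20: reaches L-position 14 → W
n=21: reaches L-position 15 → W
n=22: reaches L-position 16 → W
n=23: reaches L-position 17 → W
n=24: reaches L-position 18 → W
n=25: reaches L-position 19 → W
n=26: reaches L-position 19 → W
n=27: reaches L-position 19 → W
n=28: only reaches 22(W), 21(W), 20(W), all W → L
n=29: only reaches 23(W), 22(W), 21(W), all W → L
n=30: only reaches 24(W), 23(W), 22(W), all W → L
n=31: only reaches 25(W), 24(W), 23(W), all W → L
n=32: only reaches 26(W), 25(W), 24(W), all W → L
n=33: only reaches 27(W), 26(W), 25(W), all W → L
n=34: reaches L-position 28 → W
n=35: reaches L-position 29 → W
n=36: reaches L-position 30 → W
n=37: reaches L-position 31 → W
n=38: reaches L-position 32 → W
n=39: reaches L-position 33 → W
From 39, the L positions reachable in one move are: 33, 32, 31. Any move reaching one of these is winning.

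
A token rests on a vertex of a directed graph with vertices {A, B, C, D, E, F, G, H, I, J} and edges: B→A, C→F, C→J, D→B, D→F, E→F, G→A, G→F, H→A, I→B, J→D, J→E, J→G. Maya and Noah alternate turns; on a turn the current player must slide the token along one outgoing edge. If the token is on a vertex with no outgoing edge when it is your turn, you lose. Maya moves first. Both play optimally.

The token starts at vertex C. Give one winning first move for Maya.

Compute win/loss labels from the base case upward. A position with no move is L. Any other position is W if it can reach an L in one move, else L.
Every edge goes from a vertex to one that appears earlier in the order F, A, H, G, B, E, D, I, J, C, so processing vertices in that order labels each vertex after all of its successors.
F: no outgoing edge → L
A: no outgoing edge → L
H: W (go to A, an L position)
G: W (go to A, an L position)
B: W (go to A, an L position)
E: W (go to F, an L position)
D: W (go to F, an L position)
I: L (sole option B(W) is W)
J: L (options D(W), E(W), G(W) are all W)
C: W (go to J, an L position)
From C, the L positions reachable in one move are: J, F. Any move reaching one of these is winning.

Move to J.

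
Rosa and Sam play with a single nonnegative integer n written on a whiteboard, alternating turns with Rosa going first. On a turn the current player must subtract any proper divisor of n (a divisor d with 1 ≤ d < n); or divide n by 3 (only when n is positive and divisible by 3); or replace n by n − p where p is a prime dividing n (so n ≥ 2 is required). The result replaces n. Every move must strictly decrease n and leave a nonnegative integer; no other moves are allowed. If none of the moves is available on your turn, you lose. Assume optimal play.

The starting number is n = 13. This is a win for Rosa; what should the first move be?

Move to 0.

Use the standard recursion: the mover loses at a terminal position; elsewhere, the mover wins exactly when some move hands the opponent an L position.
n=0: no move → L
n=1: no move → L
n=2: reaches L-position 0 → W
n=3: reaches L-position 0 → W
n=4: only reaches 2(W), 3(W), all W → L
n=5: reaches L-position 0 → W
n=6: reaches L-position 4 → W
n=7: reaches L-position 0 → W
n=8: reaches L-position 4 → W
n=9: only reaches 3(W), 6(W), 8(W), all W → L
n=10: reaches L-position 9 → W
n=11: reaches L-position 0 → W
n=12: reaches L-position 4 → W
n=13: reaches L-position 0 → W
From 13, the L positions reachable in one move are: 0.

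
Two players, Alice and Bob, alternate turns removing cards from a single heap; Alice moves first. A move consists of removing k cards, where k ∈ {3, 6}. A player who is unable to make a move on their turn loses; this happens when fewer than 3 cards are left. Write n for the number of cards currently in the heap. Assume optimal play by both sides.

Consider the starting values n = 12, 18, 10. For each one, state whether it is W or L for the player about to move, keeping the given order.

Positions with no move are L. A position that does have a move is losing for the player to move precisely when every available move leads to a winning position for the opponent. Fill in the labels:
n=0: no move → L
n=1: no move → L
n=2: no move → L
n=3: can move to 0, which is L ⇒ W
n=4: can move to 1, which is L ⇒ W
n=5: can move to 2, which is L ⇒ W
n=6: can move to 0, which is L ⇒ W
n=7: can move to 1, which is L ⇒ W
n=8: can move to 2, which is L ⇒ W
n=9: moves to 6(W), 3(W); every one is W ⇒ L
n=10: moves to 7(W), 4(W); every one is W ⇒ L
n=11: moves to 8(W), 5(W); every one is W ⇒ L
n=12: can move to 9, which is L ⇒ W
n=13: can move to 10, which is L ⇒ W
n=14: can move to 11, which is L ⇒ W
n=15: can move to 9, which is L ⇒ W
n=16: can move to 10, which is L ⇒ W
n=17: can move to 11, which is L ⇒ W
n=18: moves to 15(W), 12(W); every one is W ⇒ L

12: W, 18: L, 10: L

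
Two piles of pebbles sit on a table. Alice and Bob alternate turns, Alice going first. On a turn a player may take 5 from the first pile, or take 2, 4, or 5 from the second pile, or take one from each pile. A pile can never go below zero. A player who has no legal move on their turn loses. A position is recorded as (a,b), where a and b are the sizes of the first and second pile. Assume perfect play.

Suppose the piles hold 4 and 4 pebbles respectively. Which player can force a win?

Alice wins.

Classify positions by backward induction: terminal positions (no move available) are L. From any other position, the mover wins iff some move reaches an L.
No move ever increases a pile, so every position that can arise here has a ≤ 4 and b ≤ 4; it is enough to label the cells with 0 ≤ a ≤ 4 and 0 ≤ b ≤ 4.
Every move lowers a or b (never raises either), so fill the grid row by row in increasing a, and left to right within a row: each cell's successors are then already labelled.
      b=0  b=1  b=2  b=3  b=4
a=0:    L    L    W    W    W
a=1:    L    W    W    L    W
a=2:    L    W    W    L    W
a=3:    L    W    W    L    W
a=4:    L    W    W    L    W
Cells with no legal move (terminal, hence L): (0,0), (0,1), (1,0), (2,0), (3,0), (4,0).
The remaining L cells, each justified by listing all of its moves:
(1,3): →(1,1)(W), (0,2)(W) — all W, so L
(2,3): →(2,1)(W), (1,2)(W) — all W, so L
(3,3): →(3,1)(W), (2,2)(W) — all W, so L
(4,3): →(4,1)(W), (3,2)(W) — all W, so L
Every other cell has at least one move into one of the L cells above, so it is W.
From (4,4) Alice can move to (4,0), reaching an L position.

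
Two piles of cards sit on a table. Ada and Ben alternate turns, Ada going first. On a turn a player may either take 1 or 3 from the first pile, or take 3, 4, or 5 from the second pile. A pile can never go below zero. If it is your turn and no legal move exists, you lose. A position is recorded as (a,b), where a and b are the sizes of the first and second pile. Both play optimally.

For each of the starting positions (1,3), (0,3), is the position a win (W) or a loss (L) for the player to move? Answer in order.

Use the standard recursion: the mover loses at a terminal position; elsewhere, the mover wins exactly when some move hands the opponent an L position.
No move ever increases a pile, so every position that can arise here has a ≤ 1 and b ≤ 3; it is enough to label the cells with 0 ≤ a ≤ 1 and 0 ≤ b ≤ 3.
Every move lowers a or b (never raises either), so fill the grid row by row in increasing a, and left to right within a row: each cell's successors are then already labelled.
      b=0  b=1  b=2  b=3
a=0:    L    L    L    W
a=1:    W    W    W    L
Cells with no legal move (terminal, hence L): (0,0), (0,1), (0,2).
The remaining L cells, each justified by listing all of its moves:
(1,3): L (options (0,3)(W), (1,0)(W) are all W)
Every other cell has at least one move into one of the L cells above, so it is W.
(1,3): one of the L cells justified above, so L
(0,3): the move to (0,0) reaches an L cell, so W

(1,3): L, (0,3): W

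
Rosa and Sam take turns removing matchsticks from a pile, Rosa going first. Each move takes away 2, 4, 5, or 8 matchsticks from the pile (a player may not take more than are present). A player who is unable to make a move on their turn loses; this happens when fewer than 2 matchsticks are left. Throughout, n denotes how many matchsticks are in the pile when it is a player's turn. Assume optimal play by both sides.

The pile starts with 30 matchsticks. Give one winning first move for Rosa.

Use the standard recursion: the mover loses at a terminal position; elsewhere, the mover wins exactly when some move hands the opponent an L position.
n=0: no move → L
n=1: no move → L
n=2: reaches L-position 0 → W
n=3: reaches L-position 1 → W
n=4: reaches L-position 0 → W
n=5: reaches L-position 1 → W
n=6: reaches L-position 1 → W
n=7: only reaches 5(W), 3(W), 2(W), all W → L
n=8: reaches L-position 0 → W
n=9: reaches L-position 7 → W
n=10: only reaches 8(W), 6(W), 5(W), 2(W), all W → L
n=11: reaches L-position 7 → W
n=12: reaches L-position 10 → W
n=13: only reaches 11(W), 9(W), 8(W), 5(W), all W → L
n=14: reaches L-position 10 → W
n=15: reaches L-position 13 → W
n=16: only reaches 14(W), 12(W), 11(W), 8(W), all W → L
n=17: reaches L-position 13 → W
n=18: reaches L-position 16 → W
n=19: only reaches 17(W), 15(W), 14(W), 11(W), all W → L
n=20: reaches L-position 16 → W
n=21: reaches L-position 19 → W
n=22: only reaches 20(W), 18(W), 17(W), 14(W), all W → L
n=23: reaches L-position 19 → W
n=24: reaches L-position 22 → W
n=25: only reaches 23(W), 21(W), 20(W), 17(W), all W → L
n=26: reaches L-position 22 → W
n=27: reaches L-position 25 → W
n=28: only reaches 26(W), 24(W), 23(W), 20(W), all W → L
n=29: reaches L-position 25 → W
n=30: reaches L-position 28 → W
From 30, the L positions reachable in one move are: 28, 25, 22. Any move reaching one of these is winning.

Remove 2, leaving 28.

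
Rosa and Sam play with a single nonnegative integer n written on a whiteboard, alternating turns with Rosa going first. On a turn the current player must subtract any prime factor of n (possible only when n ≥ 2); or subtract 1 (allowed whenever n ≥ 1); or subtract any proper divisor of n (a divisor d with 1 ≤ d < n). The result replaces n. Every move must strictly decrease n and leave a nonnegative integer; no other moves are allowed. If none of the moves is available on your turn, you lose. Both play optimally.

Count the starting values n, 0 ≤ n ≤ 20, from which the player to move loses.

5

Classify positions by backward induction: terminal positions (no move available) are L. From any other position, the mover wins iff some move reaches an L.
n=0: no move → L
n=1: can move to 0, which is L ⇒ W
n=2: can move to 0, which is L ⇒ W
n=3: can move to 0, which is L ⇒ W
n=4: moves to 2(W), 3(W); every one is W ⇒ L
n=5: can move to 0, which is L ⇒ W
n=6: can move to 4, which is L ⇒ W
n=7: can move to 0, which is L ⇒ W
n=8: can move to 4, which is L ⇒ W
n=9: moves to 6(W), 8(W); every one is W ⇒ L
n=10: can move to 9, which is L ⇒ W
n=11: can move to 0, which is L ⇒ W
n=12: can move to 9, which is L ⇒ W
n=13: can move to 0, which is L ⇒ W
n=14: moves to 7(W), 12(W), 13(W); every one is W ⇒ L
n=15: can move to 14, which is L ⇒ W
n=16: can move to 14, which is L ⇒ W
n=17: can move to 0, which is L ⇒ W
n=18: can move to 9, which is L ⇒ W
n=19: can move to 0, which is L ⇒ W
n=20: moves to 10(W), 15(W), 16(W), 18(W), 19(W); every one is W ⇒ L
L entries with 0 ≤ n ≤ 20: n = 0, 4, 9, 14, 20; that makes 5.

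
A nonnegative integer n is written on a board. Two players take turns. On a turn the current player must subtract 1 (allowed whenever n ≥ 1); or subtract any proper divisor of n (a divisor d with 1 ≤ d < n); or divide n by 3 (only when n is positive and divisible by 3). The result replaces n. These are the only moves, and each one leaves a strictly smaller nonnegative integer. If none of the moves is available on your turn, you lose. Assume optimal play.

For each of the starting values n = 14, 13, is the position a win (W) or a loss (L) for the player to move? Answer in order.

Label each position W (a win for the player to move) or L (a loss). A position with no legal move is L; any other position is W exactly when some move reaches an L, and L when every move reaches a W.
n=0: no move → L
n=1: can move to 0, which is L ⇒ W
n=2: the only move is to 1(W), a W ⇒ L
n=3: can move to 2, which is L ⇒ W
n=4: can move to 2, which is L ⇒ W
n=5: the only move is to 4(W), a W ⇒ L
n=6: can move to 2, which is L ⇒ W
n=7: the only move is to 6(W), a W ⇒ L
n=8: can move to 7, which is L ⇒ W
n=9: moves to 3(W), 6(W), 8(W); every one is W ⇒ L
n=10: can move to 5, which is L ⇒ W
n=11: the only move is to 10(W), a W ⇒ L
n=12: can move to 9, which is L ⇒ W
n=13: the only move is to 12(W), a W ⇒ L
n=14: can move to 7, which is L ⇒ W

14: W, 13: L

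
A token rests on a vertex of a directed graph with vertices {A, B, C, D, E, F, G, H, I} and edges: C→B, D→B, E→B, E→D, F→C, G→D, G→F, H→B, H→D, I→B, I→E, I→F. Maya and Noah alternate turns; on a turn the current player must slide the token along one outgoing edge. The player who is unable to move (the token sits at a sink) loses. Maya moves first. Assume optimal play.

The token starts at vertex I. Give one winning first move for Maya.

Compute win/loss labels from the base case upward. A position with no move is L. Any other position is W if it can reach an L in one move, else L.
Every edge goes from a vertex to one that appears earlier in the order A, B, D, E, C, F, H, I, G, so processing vertices in that order labels each vertex after all of its successors.
A: no outgoing edge → L
B: no outgoing edge → L
D: can move to B, which is L ⇒ W
E: can move to B, which is L ⇒ W
C: can move to B, which is L ⇒ W
F: the only move is to C(W), a W ⇒ L
H: can move to B, which is L ⇒ W
I: can move to F, which is L ⇒ W
G: can move to F, which is L ⇒ W
From I, the L positions reachable in one move are: F, B. Any move reaching one of these is winning.

Move to F.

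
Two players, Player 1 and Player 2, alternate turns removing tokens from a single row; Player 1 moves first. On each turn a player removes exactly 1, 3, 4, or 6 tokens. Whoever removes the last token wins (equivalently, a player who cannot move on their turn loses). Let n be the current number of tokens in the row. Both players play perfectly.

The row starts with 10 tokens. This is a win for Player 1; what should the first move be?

Remove 1, leaving 9.

Classify positions by backward induction: terminal positions (no move available) are L. From any other position, the mover wins iff some move reaches an L.
n=0: no move → L
n=1: reaches L-position 0 → W
n=2: only reaches 1(W), which is W → L
n=3: reaches L-position 2 → W
n=4: reaches L-position 0 → W
n=5: reaches L-position 2 → W
n=6: reaches L-position 2 → W
n=7: only reaches 6(W), 4(W), 3(W), 1(W), all W → L
n=8: reaches L-position 7 → W
n=9: only reaches 8(W), 6(W), 5(W), 3(W), all W → L
n=10: reaches L-position 9 → W
From 10, the L positions reachable in one move are: 9, 7. Any move reaching one of these is winning.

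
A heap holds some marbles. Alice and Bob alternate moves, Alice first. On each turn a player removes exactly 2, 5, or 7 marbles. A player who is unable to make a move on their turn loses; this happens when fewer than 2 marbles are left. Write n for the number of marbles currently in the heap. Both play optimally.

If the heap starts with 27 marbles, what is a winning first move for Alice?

Remove 5, leaving 22.

Use the standard recursion: the mover loses at a terminal position; elsewhere, the mover wins exactly when some move hands the opponent an L position.
n=0: no move → L
n=1: no move → L
n=2: W (go to 0, an L position)
n=3: W (go to 1, an L position)
n=4: L (sole option 2(W) is W)
n=5: W (go to 0, an L position)
n=6: W (go to 4, an L position)
n=7: W (go to 0, an L position)
n=8: W (go to 1, an L position)
n=9: W (go to 4, an L position)
n=10: L (options 8(W), 5(W), 3(W) are all W)
n=11: W (go to 4, an L position)
n=12: W (go to 10, an L position)
n=13: L (options 11(W), 8(W), 6(W) are all W)
n=14: L (options 12(W), 9(W), 7(W) are all W)
n=15: W (go to 13, an L position)
n=16: W (go to 14, an L position)
n=17: W (go to 10, an L position)
n=18: W (go to 13, an L position)
n=19: W (go to 14, an L position)
n=20: W (go to 13, an L position)
n=21: W (go to 14, an L position)
n=22: L (options 20(W), 17(W), 15(W) are all W)
n=23: L (options 21(W), 18(W), 16(W) are all W)
n=24: W (go to 22, an L position)
n=25: W (go to 23, an L position)
n=26: L (options 24(W), 21(W), 19(W) are all W)
n=27: W (go to 22, an L position)
From 27, the L positions reachable in one move are: 22.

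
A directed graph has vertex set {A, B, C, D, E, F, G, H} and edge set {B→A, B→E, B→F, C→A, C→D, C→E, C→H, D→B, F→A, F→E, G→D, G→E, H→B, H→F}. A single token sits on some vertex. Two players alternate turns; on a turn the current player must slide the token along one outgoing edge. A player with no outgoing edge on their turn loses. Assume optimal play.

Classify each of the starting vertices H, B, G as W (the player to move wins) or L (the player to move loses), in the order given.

H: L, B: W, G: W

Classify positions by backward induction: terminal positions (no move available) are L. From any other position, the mover wins iff some move reaches an L.
Every edge goes from a vertex to one that appears earlier in the order E, A, F, B, D, H, C, G, so processing vertices in that order labels each vertex after all of its successors.
E: no outgoing edge → L
A: no outgoing edge → L
F: →A(L), so W
B: →A(L), so W
D: →B(W) only, which is W, so L
H: →B(W), F(W) — all W, so L
C: →H(L), so W
G: →D(L), so W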